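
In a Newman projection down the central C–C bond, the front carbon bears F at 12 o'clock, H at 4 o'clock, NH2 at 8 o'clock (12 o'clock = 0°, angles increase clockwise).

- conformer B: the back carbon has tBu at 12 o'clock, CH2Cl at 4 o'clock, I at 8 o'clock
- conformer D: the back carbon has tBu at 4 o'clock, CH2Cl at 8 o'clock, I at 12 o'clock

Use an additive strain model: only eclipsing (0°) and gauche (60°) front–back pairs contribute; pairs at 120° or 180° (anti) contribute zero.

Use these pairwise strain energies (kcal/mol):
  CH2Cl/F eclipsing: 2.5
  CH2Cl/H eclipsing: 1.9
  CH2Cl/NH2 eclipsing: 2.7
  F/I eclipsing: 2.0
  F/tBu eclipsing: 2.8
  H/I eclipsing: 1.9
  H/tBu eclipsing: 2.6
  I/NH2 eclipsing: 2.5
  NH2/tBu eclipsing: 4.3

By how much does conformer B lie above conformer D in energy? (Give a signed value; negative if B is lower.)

-0.1 kcal/mol

B (eclipsed): F–tBu eclipsed, H–CH2Cl eclipsed, NH2–I eclipsed; 2.8 + 1.9 + 2.5 = 7.2 kcal/mol.
D (eclipsed): F–I eclipsed, H–tBu eclipsed, NH2–CH2Cl eclipsed; 2.0 + 2.6 + 2.7 = 7.3 kcal/mol.
E(B) − E(D) = 7.2 − 7.3 = -0.1 kcal/mol.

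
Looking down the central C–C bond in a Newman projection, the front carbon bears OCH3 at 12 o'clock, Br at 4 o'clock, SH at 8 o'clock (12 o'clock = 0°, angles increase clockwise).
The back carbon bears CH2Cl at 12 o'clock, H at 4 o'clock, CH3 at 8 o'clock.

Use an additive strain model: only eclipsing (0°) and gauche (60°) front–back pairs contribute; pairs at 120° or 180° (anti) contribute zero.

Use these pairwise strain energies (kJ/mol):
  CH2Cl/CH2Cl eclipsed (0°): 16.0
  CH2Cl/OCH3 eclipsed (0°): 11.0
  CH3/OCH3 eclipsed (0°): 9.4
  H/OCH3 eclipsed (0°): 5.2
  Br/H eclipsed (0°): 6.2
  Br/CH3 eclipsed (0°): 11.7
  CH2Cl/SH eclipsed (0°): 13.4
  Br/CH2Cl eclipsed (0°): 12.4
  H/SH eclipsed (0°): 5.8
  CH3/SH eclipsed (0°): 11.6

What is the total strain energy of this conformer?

This conformer (eclipsed): OCH3–CH2Cl eclipsed, Br–H eclipsed, SH–CH3 eclipsed; 11.0 + 6.2 + 11.6 = 28.8 kJ/mol.

28.8 kJ/mol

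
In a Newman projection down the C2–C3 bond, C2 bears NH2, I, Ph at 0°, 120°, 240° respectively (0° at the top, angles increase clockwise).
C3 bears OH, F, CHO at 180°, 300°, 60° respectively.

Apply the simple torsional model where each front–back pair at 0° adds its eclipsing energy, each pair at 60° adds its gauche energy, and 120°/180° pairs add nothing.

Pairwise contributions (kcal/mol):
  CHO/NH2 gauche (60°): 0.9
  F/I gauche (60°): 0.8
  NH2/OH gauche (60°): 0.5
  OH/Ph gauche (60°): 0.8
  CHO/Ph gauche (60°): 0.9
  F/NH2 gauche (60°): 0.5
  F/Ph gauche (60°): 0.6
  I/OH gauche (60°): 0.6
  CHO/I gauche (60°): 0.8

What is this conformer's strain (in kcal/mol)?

4.2 kcal/mol

This conformer (staggered): NH2(0°)/F(300°) gauche 0.5; NH2(0°)/CHO(60°) gauche 0.9; I(120°)/OH(180°) gauche 0.6; I(120°)/CHO(60°) gauche 0.8; Ph(240°)/OH(180°) gauche 0.8; Ph(240°)/F(300°) gauche 0.6 → 4.2 kcal/mol.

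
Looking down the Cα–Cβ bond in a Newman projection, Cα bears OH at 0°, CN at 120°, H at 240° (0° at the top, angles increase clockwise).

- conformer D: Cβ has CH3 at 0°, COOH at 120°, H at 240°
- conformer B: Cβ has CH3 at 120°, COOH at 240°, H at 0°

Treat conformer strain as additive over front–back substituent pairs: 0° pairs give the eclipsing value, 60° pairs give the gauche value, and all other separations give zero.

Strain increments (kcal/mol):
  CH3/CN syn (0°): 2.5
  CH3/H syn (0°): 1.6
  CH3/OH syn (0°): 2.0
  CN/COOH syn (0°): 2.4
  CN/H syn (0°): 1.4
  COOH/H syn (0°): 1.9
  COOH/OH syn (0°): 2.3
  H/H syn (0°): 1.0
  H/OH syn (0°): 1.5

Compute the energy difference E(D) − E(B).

D (eclipsed): OH–CH3 eclipsed, CN–COOH eclipsed, H–H eclipsed; 2.0 + 2.4 + 1.0 = 5.4 kcal/mol.
B (eclipsed): OH–H eclipsed, CN–CH3 eclipsed, H–COOH eclipsed; 1.5 + 2.5 + 1.9 = 5.9 kcal/mol.
E(D) − E(B) = 5.4 − 5.9 = -0.5 kcal/mol.

-0.5 kcal/mol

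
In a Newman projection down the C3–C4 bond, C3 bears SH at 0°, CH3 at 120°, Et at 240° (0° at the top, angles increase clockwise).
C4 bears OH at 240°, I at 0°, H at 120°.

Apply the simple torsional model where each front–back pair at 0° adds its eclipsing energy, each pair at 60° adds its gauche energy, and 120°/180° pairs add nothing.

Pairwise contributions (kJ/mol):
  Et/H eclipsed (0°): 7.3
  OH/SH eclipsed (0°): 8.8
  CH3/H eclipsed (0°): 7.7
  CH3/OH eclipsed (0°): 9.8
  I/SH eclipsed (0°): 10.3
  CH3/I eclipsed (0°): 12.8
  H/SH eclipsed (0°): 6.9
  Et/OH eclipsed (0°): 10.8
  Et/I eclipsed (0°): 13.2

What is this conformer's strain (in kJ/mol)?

This conformer (eclipsed): SH–I eclipsed, CH3–H eclipsed, Et–OH eclipsed; 10.3 + 7.7 + 10.8 = 28.8 kJ/mol.

28.8 kJ/mol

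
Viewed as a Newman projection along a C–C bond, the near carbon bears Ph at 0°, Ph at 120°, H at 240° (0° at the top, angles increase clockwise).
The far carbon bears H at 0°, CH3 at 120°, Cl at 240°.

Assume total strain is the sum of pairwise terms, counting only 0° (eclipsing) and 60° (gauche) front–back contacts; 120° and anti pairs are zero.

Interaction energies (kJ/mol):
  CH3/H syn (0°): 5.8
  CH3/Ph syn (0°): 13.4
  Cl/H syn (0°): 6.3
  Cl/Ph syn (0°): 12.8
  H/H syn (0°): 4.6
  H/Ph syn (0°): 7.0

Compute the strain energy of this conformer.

This conformer (eclipsed): Ph(0°)/H(0°) eclipsed 7.0; Ph(120°)/CH3(120°) eclipsed 13.4; H(240°)/Cl(240°) eclipsed 6.3 → 26.7 kJ/mol.

26.7 kJ/mol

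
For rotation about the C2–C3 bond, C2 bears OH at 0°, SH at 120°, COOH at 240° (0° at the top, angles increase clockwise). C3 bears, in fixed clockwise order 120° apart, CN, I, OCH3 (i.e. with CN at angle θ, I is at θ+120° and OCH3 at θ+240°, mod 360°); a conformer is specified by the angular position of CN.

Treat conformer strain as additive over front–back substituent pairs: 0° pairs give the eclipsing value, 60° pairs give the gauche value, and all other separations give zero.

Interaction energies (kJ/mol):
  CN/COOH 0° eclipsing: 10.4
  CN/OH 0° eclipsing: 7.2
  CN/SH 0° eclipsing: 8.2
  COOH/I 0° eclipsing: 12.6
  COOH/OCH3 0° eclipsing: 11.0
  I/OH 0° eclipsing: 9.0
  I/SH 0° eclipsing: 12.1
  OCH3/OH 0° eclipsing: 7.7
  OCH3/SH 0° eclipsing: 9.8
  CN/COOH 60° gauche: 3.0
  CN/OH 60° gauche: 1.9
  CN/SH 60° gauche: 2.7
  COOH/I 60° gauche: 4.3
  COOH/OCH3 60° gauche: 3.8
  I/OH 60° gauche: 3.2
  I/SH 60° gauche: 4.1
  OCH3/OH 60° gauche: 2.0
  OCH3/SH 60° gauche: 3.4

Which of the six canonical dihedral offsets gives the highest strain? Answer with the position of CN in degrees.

CN at 0° (eclipsed): OH(0°)/CN(0°) eclipsed 7.2; SH(120°)/I(120°) eclipsed 12.1; COOH(240°)/OCH3(240°) eclipsed 11.0 → 30.3 kJ/mol.
CN at 60° (staggered): OH(0°)/CN(60°) gauche 1.9; OH(0°)/OCH3(300°) gauche 2.0; SH(120°)/CN(60°) gauche 2.7; SH(120°)/I(180°) gauche 4.1; COOH(240°)/I(180°) gauche 4.3; COOH(240°)/OCH3(300°) gauche 3.8 → 18.8 kJ/mol.
CN at 120° (eclipsed): OH(0°)/OCH3(0°) eclipsed 7.7; SH(120°)/CN(120°) eclipsed 8.2; COOH(240°)/I(240°) eclipsed 12.6 → 28.5 kJ/mol.
CN at 180° (staggered): OH(0°)/I(300°) gauche 3.2; OH(0°)/OCH3(60°) gauche 2.0; SH(120°)/CN(180°) gauche 2.7; SH(120°)/OCH3(60°) gauche 3.4; COOH(240°)/CN(180°) gauche 3.0; COOH(240°)/I(300°) gauche 4.3 → 18.6 kJ/mol.
CN at 240° (eclipsed): OH(0°)/I(0°) eclipsed 9.0; SH(120°)/OCH3(120°) eclipsed 9.8; COOH(240°)/CN(240°) eclipsed 10.4 → 29.2 kJ/mol.
CN at 300° (staggered): OH(0°)/CN(300°) gauche 1.9; OH(0°)/I(60°) gauche 3.2; SH(120°)/I(60°) gauche 4.1; SH(120°)/OCH3(180°) gauche 3.4; COOH(240°)/CN(300°) gauche 3.0; COOH(240°)/OCH3(180°) gauche 3.8 → 19.4 kJ/mol.
The maximum (30.3 kJ/mol) occurs with CN at 0°.

0°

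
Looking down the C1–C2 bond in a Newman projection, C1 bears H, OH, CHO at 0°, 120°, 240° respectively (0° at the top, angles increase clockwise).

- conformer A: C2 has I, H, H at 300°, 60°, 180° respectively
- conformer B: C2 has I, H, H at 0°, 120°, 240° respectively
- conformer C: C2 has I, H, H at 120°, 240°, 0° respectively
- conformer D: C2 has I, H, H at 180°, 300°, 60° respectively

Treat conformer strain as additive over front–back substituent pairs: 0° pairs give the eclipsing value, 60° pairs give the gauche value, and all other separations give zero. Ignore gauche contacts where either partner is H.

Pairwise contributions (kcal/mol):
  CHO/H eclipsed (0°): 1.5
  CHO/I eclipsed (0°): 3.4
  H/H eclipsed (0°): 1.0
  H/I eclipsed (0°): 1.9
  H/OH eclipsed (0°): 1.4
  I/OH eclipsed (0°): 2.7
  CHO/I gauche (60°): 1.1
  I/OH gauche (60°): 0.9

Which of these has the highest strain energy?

C

A (staggered): CHO(240°)/I(300°) gauche 1.1 → 1.1 kcal/mol.
B (eclipsed): H(0°)/I(0°) eclipsed 1.9; OH(120°)/H(120°) eclipsed 1.4; CHO(240°)/H(240°) eclipsed 1.5 → 4.8 kcal/mol.
C (eclipsed): H(0°)/H(0°) eclipsed 1.0; OH(120°)/I(120°) eclipsed 2.7; CHO(240°)/H(240°) eclipsed 1.5 → 5.2 kcal/mol.
D (staggered): OH(120°)/I(180°) gauche 0.9; CHO(240°)/I(180°) gauche 1.1 → 2.0 kcal/mol.
C has the highest total (5.2 kcal/mol).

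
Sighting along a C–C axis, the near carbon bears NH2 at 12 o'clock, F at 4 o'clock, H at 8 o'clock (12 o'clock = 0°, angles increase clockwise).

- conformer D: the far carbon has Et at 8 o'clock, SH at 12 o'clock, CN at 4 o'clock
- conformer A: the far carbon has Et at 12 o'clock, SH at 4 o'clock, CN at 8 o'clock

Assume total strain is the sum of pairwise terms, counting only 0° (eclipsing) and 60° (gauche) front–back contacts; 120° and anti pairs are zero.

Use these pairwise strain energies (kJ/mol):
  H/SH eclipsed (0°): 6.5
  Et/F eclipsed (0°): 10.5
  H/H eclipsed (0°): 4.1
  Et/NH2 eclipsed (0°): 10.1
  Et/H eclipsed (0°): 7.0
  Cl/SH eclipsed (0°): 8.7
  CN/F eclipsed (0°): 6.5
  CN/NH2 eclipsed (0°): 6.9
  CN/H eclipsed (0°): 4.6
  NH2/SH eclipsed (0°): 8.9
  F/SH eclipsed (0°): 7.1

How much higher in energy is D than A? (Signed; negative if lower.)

D (eclipsed): NH2(0°)/SH(0°) eclipsed 8.9; F(120°)/CN(120°) eclipsed 6.5; H(240°)/Et(240°) eclipsed 7.0 → 22.4 kJ/mol.
A (eclipsed): NH2(0°)/Et(0°) eclipsed 10.1; F(120°)/SH(120°) eclipsed 7.1; H(240°)/CN(240°) eclipsed 4.6 → 21.8 kJ/mol.
E(D) − E(A) = 22.4 − 21.8 = +0.6 kJ/mol.

+0.6 kJ/mol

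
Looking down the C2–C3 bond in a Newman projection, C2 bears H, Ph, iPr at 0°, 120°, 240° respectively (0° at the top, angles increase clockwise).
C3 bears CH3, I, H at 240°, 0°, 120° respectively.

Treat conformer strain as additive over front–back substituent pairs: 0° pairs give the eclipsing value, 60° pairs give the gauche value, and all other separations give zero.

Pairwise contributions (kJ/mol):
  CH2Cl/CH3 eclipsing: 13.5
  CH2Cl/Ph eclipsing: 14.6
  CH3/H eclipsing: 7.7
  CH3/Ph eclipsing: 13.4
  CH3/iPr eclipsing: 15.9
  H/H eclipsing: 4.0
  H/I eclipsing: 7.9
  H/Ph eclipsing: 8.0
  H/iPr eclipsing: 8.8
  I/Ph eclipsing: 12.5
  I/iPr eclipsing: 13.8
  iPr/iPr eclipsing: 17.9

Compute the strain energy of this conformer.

31.8 kJ/mol

This conformer (eclipsed): H–I eclipsed, Ph–H eclipsed, iPr–CH3 eclipsed; 7.9 + 8.0 + 15.9 = 31.8 kJ/mol.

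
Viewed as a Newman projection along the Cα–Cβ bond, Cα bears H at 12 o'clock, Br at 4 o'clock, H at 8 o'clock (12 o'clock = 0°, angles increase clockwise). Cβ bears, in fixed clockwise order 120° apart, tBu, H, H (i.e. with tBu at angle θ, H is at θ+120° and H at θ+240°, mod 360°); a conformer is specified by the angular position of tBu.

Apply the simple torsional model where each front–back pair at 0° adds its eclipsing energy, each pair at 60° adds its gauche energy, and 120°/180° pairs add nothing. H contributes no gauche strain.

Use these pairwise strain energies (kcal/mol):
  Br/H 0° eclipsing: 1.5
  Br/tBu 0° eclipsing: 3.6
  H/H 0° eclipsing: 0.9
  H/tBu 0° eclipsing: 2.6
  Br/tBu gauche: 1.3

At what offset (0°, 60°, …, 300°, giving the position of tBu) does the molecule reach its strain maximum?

tBu at 0° is eclipsed. H at 0° is eclipsed with tBu at 0° (2.6); Br at 120° is eclipsed with H at 120° (1.5); H at 240° is eclipsed with H at 240° (0.9). Total 5.0 kcal/mol.
tBu at 60° is staggered. Br at 120° is gauche with tBu at 60° (1.3). Total 1.3 kcal/mol.
tBu at 120° is eclipsed. H at 0° is eclipsed with H at 0° (0.9); Br at 120° is eclipsed with tBu at 120° (3.6); H at 240° is eclipsed with H at 240° (0.9). Total 5.4 kcal/mol.
tBu at 180° is staggered. Br at 120° is gauche with tBu at 180° (1.3). Total 1.3 kcal/mol.
tBu at 240° is eclipsed. H at 0° is eclipsed with H at 0° (0.9); Br at 120° is eclipsed with H at 120° (1.5); H at 240° is eclipsed with tBu at 240° (2.6). Total 5.0 kcal/mol.
tBu at 300° (staggered): no non-H gauche contacts → 0.0 kcal/mol.
The maximum (5.4 kcal/mol) occurs with tBu at 120°.

120°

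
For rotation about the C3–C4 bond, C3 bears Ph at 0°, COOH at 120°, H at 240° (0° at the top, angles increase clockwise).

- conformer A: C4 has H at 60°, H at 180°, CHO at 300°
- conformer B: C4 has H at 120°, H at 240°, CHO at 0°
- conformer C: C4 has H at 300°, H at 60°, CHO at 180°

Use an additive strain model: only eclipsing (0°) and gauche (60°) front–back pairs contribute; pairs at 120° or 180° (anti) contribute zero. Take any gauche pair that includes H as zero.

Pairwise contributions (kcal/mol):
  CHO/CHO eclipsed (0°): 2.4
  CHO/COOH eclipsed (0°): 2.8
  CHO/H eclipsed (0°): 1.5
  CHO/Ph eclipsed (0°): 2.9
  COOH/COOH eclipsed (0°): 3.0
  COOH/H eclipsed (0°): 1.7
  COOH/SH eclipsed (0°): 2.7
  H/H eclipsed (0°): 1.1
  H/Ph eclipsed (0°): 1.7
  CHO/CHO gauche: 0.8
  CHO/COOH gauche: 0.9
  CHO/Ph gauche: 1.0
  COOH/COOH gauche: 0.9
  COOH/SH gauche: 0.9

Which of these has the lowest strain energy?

C

A (staggered): Ph–CHO gauche; 1.0 = 1.0 kcal/mol.
B (eclipsed): Ph–CHO eclipsed, COOH–H eclipsed, H–H eclipsed; 2.9 + 1.7 + 1.1 = 5.7 kcal/mol.
C (staggered): COOH–CHO gauche; 0.9 = 0.9 kcal/mol.
C has the lowest total (0.9 kcal/mol).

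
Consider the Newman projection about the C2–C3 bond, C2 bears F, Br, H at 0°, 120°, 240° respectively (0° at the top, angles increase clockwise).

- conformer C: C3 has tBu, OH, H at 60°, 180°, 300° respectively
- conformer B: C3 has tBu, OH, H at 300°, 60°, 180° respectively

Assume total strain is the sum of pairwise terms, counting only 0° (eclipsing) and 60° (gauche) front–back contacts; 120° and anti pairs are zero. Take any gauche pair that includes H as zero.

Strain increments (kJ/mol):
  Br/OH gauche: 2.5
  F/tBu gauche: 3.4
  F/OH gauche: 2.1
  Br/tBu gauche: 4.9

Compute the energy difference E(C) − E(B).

+2.8 kJ/mol

C (staggered): F(0°)/tBu(60°) gauche 3.4; Br(120°)/tBu(60°) gauche 4.9; Br(120°)/OH(180°) gauche 2.5 → 10.8 kJ/mol.
B (staggered): F(0°)/tBu(300°) gauche 3.4; F(0°)/OH(60°) gauche 2.1; Br(120°)/OH(60°) gauche 2.5 → 8.0 kJ/mol.
E(C) − E(B) = 10.8 − 8.0 = +2.8 kJ/mol.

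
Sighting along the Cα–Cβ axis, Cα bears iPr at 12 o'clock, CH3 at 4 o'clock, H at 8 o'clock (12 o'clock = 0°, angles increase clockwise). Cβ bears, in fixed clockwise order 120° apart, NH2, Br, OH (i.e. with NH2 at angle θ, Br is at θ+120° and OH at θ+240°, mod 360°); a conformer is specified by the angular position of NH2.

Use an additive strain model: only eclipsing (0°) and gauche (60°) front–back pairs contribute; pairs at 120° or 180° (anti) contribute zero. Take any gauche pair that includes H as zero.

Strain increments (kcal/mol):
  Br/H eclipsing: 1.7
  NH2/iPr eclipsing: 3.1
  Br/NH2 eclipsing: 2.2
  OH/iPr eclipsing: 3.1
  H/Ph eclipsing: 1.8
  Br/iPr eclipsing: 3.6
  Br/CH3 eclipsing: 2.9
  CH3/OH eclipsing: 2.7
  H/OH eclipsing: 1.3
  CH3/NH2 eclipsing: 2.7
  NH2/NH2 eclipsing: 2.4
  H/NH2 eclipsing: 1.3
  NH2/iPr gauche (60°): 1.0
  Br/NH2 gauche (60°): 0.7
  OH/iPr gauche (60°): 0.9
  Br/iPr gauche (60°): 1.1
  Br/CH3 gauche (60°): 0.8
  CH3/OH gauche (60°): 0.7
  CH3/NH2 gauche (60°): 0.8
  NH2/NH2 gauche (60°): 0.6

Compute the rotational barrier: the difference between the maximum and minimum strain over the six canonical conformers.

4.1 kcal/mol

NH2 at 0° (eclipsed): iPr–NH2 eclipsed, CH3–Br eclipsed, H–OH eclipsed; 3.1 + 2.9 + 1.3 = 7.3 kcal/mol.
NH2 at 60° (staggered): iPr–NH2 gauche, iPr–OH gauche, CH3–NH2 gauche, CH3–Br gauche; 1.0 + 0.9 + 0.8 + 0.8 = 3.5 kcal/mol.
NH2 at 120° (eclipsed): iPr–OH eclipsed, CH3–NH2 eclipsed, H–Br eclipsed; 3.1 + 2.7 + 1.7 = 7.5 kcal/mol.
NH2 at 180° (staggered): iPr–Br gauche, iPr–OH gauche, CH3–NH2 gauche, CH3–OH gauche; 1.1 + 0.9 + 0.8 + 0.7 = 3.5 kcal/mol.
NH2 at 240° (eclipsed): iPr–Br eclipsed, CH3–OH eclipsed, H–NH2 eclipsed; 3.6 + 2.7 + 1.3 = 7.6 kcal/mol.
NH2 at 300° (staggered): iPr–NH2 gauche, iPr–Br gauche, CH3–Br gauche, CH3–OH gauche; 1.0 + 1.1 + 0.8 + 0.7 = 3.6 kcal/mol.
Max at 240° (7.6 kcal/mol), min at 60° (3.5 kcal/mol); barrier = 4.1 kcal/mol.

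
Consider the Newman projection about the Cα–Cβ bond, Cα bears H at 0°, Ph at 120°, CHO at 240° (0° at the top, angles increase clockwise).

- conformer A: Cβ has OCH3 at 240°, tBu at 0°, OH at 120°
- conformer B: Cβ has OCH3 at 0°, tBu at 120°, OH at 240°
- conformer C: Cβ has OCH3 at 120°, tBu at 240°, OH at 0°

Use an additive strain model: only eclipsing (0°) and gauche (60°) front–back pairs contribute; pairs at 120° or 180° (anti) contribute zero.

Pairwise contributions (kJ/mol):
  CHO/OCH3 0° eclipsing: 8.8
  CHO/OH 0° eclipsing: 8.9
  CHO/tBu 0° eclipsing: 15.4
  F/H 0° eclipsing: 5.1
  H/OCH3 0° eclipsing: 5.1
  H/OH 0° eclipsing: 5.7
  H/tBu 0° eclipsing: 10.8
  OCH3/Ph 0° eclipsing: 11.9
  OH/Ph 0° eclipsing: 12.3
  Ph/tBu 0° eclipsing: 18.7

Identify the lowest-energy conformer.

A is eclipsed. H at 0° is eclipsed with tBu at 0° (10.8); Ph at 120° is eclipsed with OH at 120° (12.3); CHO at 240° is eclipsed with OCH3 at 240° (8.8). Total 31.9 kJ/mol.
B is eclipsed. H at 0° is eclipsed with OCH3 at 0° (5.1); Ph at 120° is eclipsed with tBu at 120° (18.7); CHO at 240° is eclipsed with OH at 240° (8.9). Total 32.7 kJ/mol.
C is eclipsed. H at 0° is eclipsed with OH at 0° (5.7); Ph at 120° is eclipsed with OCH3 at 120° (11.9); CHO at 240° is eclipsed with tBu at 240° (15.4). Total 33.0 kJ/mol.
A has the lowest total (31.9 kJ/mol).

A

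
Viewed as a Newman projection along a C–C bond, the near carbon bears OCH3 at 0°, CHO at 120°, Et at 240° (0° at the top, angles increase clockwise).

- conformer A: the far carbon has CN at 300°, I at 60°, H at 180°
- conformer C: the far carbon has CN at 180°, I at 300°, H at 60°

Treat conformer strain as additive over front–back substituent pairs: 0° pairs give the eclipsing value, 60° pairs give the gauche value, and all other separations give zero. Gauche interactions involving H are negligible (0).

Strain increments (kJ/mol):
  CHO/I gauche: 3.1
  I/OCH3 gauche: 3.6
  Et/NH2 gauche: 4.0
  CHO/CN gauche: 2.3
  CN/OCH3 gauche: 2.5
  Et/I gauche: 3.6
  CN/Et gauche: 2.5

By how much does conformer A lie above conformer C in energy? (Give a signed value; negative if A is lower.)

A (staggered): OCH3(0°)/CN(300°) gauche 2.5; OCH3(0°)/I(60°) gauche 3.6; CHO(120°)/I(60°) gauche 3.1; Et(240°)/CN(300°) gauche 2.5 → 11.7 kJ/mol.
C (staggered): OCH3(0°)/I(300°) gauche 3.6; CHO(120°)/CN(180°) gauche 2.3; Et(240°)/CN(180°) gauche 2.5; Et(240°)/I(300°) gauche 3.6 → 12.0 kJ/mol.
E(A) − E(C) = 11.7 − 12.0 = -0.3 kJ/mol.

-0.3 kJ/mol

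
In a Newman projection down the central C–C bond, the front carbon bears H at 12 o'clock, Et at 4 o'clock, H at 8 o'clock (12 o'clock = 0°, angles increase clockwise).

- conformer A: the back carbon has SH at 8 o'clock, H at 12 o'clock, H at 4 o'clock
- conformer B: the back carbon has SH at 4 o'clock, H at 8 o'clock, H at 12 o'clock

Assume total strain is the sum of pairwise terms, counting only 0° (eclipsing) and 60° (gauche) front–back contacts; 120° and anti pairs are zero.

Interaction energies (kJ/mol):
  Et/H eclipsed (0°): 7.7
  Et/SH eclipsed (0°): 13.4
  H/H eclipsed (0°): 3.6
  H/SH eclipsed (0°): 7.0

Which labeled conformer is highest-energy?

B

A (eclipsed): H(0°)/H(0°) eclipsed 3.6; Et(120°)/H(120°) eclipsed 7.7; H(240°)/SH(240°) eclipsed 7.0 → 18.3 kJ/mol.
B (eclipsed): H(0°)/H(0°) eclipsed 3.6; Et(120°)/SH(120°) eclipsed 13.4; H(240°)/H(240°) eclipsed 3.6 → 20.6 kJ/mol.
B has the highest total (20.6 kJ/mol).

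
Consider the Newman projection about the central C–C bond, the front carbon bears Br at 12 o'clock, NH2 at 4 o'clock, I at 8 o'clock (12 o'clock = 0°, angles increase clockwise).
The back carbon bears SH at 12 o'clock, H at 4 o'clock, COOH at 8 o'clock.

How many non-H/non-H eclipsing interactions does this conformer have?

2

Non-H eclipsing pairs: Br(0°)/SH(0°); I(240°)/COOH(240°) — 2 interactions.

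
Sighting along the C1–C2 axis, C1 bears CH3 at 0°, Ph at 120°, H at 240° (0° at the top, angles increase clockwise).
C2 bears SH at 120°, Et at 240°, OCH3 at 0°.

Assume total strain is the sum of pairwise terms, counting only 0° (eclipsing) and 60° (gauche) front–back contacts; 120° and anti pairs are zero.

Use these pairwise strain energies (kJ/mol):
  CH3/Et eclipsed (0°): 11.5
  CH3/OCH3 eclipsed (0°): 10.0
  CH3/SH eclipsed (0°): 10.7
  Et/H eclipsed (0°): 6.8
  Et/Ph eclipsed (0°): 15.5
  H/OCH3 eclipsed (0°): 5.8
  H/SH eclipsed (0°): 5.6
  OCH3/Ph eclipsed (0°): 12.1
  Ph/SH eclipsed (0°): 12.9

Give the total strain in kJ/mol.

29.7 kJ/mol

This conformer (eclipsed): CH3–OCH3 eclipsed, Ph–SH eclipsed, H–Et eclipsed; 10.0 + 12.9 + 6.8 = 29.7 kJ/mol.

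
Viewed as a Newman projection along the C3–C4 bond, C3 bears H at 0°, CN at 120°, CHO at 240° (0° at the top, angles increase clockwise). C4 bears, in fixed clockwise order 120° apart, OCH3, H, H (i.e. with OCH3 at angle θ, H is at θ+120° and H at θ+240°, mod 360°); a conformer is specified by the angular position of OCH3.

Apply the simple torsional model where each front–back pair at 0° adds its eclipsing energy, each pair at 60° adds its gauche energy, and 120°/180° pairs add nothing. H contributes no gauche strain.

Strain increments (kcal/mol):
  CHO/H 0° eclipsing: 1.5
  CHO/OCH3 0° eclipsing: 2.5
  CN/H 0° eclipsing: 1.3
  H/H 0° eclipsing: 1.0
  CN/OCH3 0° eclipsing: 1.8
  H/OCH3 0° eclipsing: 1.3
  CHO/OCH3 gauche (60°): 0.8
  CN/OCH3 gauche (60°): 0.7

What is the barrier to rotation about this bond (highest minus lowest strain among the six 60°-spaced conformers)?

OCH3 at 0° (eclipsed): H–OCH3 eclipsed, CN–H eclipsed, CHO–H eclipsed; 1.3 + 1.3 + 1.5 = 4.1 kcal/mol.
OCH3 at 60° (staggered): CN–OCH3 gauche; 0.7 = 0.7 kcal/mol.
OCH3 at 120° (eclipsed): H–H eclipsed, CN–OCH3 eclipsed, CHO–H eclipsed; 1.0 + 1.8 + 1.5 = 4.3 kcal/mol.
OCH3 at 180° (staggered): CN–OCH3 gauche, CHO–OCH3 gauche; 0.7 + 0.8 = 1.5 kcal/mol.
OCH3 at 240° (eclipsed): H–H eclipsed, CN–H eclipsed, CHO–OCH3 eclipsed; 1.0 + 1.3 + 2.5 = 4.8 kcal/mol.
OCH3 at 300° (staggered): CHO–OCH3 gauche; 0.8 = 0.8 kcal/mol.
Max at 240° (4.8 kcal/mol), min at 60° (0.7 kcal/mol); barrier = 4.1 kcal/mol.

4.1 kcal/mol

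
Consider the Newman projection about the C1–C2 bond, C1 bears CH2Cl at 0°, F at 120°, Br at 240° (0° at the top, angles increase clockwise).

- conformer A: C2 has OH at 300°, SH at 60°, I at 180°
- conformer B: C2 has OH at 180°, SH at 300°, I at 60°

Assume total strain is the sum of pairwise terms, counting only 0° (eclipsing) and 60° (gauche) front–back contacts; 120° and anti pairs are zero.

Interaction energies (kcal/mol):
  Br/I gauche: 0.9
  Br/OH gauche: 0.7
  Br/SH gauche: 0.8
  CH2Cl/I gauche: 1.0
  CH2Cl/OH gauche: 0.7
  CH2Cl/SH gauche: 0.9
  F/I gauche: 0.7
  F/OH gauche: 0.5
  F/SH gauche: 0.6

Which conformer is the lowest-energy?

A (staggered): CH2Cl–OH gauche, CH2Cl–SH gauche, F–SH gauche, F–I gauche, Br–OH gauche, Br–I gauche; 0.7 + 0.9 + 0.6 + 0.7 + 0.7 + 0.9 = 4.5 kcal/mol.
B (staggered): CH2Cl–SH gauche, CH2Cl–I gauche, F–OH gauche, F–I gauche, Br–OH gauche, Br–SH gauche; 0.9 + 1.0 + 0.5 + 0.7 + 0.7 + 0.8 = 4.6 kcal/mol.
A has the lowest total (4.5 kcal/mol).

A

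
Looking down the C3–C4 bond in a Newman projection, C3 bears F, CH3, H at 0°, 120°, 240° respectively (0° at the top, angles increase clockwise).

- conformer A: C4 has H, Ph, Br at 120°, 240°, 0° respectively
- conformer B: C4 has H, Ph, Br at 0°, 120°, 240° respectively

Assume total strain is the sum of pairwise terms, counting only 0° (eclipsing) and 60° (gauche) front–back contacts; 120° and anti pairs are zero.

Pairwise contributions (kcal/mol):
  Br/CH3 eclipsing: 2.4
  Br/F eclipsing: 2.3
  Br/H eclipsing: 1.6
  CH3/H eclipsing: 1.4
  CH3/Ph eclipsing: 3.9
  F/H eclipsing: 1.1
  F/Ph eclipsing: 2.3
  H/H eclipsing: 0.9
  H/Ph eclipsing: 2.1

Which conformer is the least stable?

A (eclipsed): F–Br eclipsed, CH3–H eclipsed, H–Ph eclipsed; 2.3 + 1.4 + 2.1 = 5.8 kcal/mol.
B (eclipsed): F–H eclipsed, CH3–Ph eclipsed, H–Br eclipsed; 1.1 + 3.9 + 1.6 = 6.6 kcal/mol.
B has the highest total (6.6 kcal/mol).

B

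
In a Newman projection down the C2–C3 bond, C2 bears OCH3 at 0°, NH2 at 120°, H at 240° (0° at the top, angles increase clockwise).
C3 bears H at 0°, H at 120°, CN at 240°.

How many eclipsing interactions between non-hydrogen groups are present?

0

Every eclipsing pair involves H, so the count is 0.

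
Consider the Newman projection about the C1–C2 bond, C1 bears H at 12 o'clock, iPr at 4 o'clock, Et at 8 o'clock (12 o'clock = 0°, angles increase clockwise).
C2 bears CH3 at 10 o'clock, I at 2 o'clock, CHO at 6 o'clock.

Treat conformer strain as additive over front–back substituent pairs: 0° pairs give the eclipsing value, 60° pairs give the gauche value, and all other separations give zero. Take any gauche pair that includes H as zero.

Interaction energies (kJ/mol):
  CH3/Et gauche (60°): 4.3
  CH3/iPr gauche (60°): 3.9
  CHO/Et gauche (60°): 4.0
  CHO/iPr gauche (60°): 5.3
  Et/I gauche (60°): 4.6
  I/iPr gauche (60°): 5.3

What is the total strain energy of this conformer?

18.9 kJ/mol

This conformer (staggered): iPr(120°)/I(60°) gauche 5.3; iPr(120°)/CHO(180°) gauche 5.3; Et(240°)/CH3(300°) gauche 4.3; Et(240°)/CHO(180°) gauche 4.0 → 18.9 kJ/mol.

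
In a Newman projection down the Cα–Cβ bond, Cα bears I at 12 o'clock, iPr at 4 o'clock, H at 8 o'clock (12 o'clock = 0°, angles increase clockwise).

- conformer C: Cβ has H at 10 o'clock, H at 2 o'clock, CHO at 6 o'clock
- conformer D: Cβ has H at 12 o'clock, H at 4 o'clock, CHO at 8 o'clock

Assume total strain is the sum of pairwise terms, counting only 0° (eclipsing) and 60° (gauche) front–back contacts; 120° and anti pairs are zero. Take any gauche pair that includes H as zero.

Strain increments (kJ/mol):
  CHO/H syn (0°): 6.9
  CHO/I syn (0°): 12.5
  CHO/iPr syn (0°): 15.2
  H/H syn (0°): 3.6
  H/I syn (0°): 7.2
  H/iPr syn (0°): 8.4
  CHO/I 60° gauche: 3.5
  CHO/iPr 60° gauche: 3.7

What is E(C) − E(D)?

-18.8 kJ/mol

C (staggered): iPr–CHO gauche; 3.7 = 3.7 kJ/mol.
D (eclipsed): I–H eclipsed, iPr–H eclipsed, H–CHO eclipsed; 7.2 + 8.4 + 6.9 = 22.5 kJ/mol.
E(C) − E(D) = 3.7 − 22.5 = -18.8 kJ/mol.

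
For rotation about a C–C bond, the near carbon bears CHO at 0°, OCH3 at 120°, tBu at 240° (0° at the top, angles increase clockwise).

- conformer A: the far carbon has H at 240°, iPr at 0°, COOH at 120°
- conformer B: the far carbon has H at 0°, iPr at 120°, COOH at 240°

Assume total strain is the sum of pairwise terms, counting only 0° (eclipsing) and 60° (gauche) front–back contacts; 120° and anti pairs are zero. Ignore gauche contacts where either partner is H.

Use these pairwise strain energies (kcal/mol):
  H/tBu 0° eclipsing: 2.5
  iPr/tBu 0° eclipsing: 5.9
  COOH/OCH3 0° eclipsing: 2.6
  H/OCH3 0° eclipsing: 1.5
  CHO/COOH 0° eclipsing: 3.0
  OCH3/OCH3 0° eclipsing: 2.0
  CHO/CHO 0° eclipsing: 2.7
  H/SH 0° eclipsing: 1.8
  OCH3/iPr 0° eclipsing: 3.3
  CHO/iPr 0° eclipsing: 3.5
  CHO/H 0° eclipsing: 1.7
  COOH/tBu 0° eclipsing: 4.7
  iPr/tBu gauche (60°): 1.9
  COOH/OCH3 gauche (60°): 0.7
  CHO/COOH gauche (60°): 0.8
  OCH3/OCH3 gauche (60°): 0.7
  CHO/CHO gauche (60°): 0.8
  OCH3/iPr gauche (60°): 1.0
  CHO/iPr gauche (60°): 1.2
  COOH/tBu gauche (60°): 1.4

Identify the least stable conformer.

B

A is eclipsed. CHO at 0° is eclipsed with iPr at 0° (3.5); OCH3 at 120° is eclipsed with COOH at 120° (2.6); tBu at 240° is eclipsed with H at 240° (2.5). Total 8.6 kcal/mol.
B is eclipsed. CHO at 0° is eclipsed with H at 0° (1.7); OCH3 at 120° is eclipsed with iPr at 120° (3.3); tBu at 240° is eclipsed with COOH at 240° (4.7). Total 9.7 kcal/mol.
B has the highest total (9.7 kcal/mol).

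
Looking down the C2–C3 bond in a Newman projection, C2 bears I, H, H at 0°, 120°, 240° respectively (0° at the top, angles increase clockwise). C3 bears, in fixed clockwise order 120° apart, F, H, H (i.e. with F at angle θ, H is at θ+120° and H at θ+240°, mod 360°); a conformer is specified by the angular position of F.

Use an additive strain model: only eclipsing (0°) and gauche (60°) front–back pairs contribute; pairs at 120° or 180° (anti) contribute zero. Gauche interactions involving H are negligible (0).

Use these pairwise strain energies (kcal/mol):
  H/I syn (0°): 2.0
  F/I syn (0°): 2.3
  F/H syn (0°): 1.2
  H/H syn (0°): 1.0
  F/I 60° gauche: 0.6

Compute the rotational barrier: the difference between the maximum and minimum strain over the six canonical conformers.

F at 0° (eclipsed): I(0°)/F(0°) eclipsed 2.3; H(120°)/H(120°) eclipsed 1.0; H(240°)/H(240°) eclipsed 1.0 → 4.3 kcal/mol.
F at 60° (staggered): I(0°)/F(60°) gauche 0.6 → 0.6 kcal/mol.
F at 120° (eclipsed): I(0°)/H(0°) eclipsed 2.0; H(120°)/F(120°) eclipsed 1.2; H(240°)/H(240°) eclipsed 1.0 → 4.2 kcal/mol.
F at 180° (staggered): no non-H gauche contacts → 0.0 kcal/mol.
F at 240° (eclipsed): I(0°)/H(0°) eclipsed 2.0; H(120°)/H(120°) eclipsed 1.0; H(240°)/F(240°) eclipsed 1.2 → 4.2 kcal/mol.
F at 300° (staggered): I(0°)/F(300°) gauche 0.6 → 0.6 kcal/mol.
Max at 0° (4.3 kcal/mol), min at 180° (0.0 kcal/mol); barrier = 4.3 kcal/mol.

4.3 kcal/mol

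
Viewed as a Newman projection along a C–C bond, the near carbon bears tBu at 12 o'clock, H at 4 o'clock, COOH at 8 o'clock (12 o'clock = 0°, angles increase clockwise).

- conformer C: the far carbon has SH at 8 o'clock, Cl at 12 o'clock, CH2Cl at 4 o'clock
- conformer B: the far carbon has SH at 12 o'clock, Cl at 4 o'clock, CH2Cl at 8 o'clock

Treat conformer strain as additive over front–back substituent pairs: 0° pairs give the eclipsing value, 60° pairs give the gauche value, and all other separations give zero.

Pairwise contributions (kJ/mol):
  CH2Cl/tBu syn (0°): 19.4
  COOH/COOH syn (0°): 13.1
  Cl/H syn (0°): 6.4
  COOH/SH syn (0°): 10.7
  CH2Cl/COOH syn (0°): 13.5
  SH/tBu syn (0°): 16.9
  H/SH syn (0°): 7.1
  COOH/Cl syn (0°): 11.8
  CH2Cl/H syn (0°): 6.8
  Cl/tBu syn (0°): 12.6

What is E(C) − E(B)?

C is eclipsed. tBu at 0° is eclipsed with Cl at 0° (12.6); H at 120° is eclipsed with CH2Cl at 120° (6.8); COOH at 240° is eclipsed with SH at 240° (10.7). Total 30.1 kJ/mol.
B is eclipsed. tBu at 0° is eclipsed with SH at 0° (16.9); H at 120° is eclipsed with Cl at 120° (6.4); COOH at 240° is eclipsed with CH2Cl at 240° (13.5). Total 36.8 kJ/mol.
E(C) − E(B) = 30.1 − 36.8 = -6.7 kJ/mol.

-6.7 kJ/mol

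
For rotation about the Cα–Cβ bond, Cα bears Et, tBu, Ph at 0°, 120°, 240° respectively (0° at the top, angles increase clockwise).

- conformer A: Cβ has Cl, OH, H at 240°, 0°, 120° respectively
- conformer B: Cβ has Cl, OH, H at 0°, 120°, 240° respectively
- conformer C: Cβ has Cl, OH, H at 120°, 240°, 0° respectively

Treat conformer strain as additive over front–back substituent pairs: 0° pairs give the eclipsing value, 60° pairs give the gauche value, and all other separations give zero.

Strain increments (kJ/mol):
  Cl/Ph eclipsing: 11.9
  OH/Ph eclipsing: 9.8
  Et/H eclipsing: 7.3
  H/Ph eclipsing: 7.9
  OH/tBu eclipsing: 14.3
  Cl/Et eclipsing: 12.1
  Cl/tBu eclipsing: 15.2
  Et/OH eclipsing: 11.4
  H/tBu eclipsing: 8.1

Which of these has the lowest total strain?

A

A (eclipsed): Et–OH eclipsed, tBu–H eclipsed, Ph–Cl eclipsed; 11.4 + 8.1 + 11.9 = 31.4 kJ/mol.
B (eclipsed): Et–Cl eclipsed, tBu–OH eclipsed, Ph–H eclipsed; 12.1 + 14.3 + 7.9 = 34.3 kJ/mol.
C (eclipsed): Et–H eclipsed, tBu–Cl eclipsed, Ph–OH eclipsed; 7.3 + 15.2 + 9.8 = 32.3 kJ/mol.
A has the lowest total (31.4 kJ/mol).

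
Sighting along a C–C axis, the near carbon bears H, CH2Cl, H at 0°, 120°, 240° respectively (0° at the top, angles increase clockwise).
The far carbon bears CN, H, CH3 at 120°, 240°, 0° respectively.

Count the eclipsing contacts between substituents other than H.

Non-H eclipsing pairs: CH2Cl(120°)/CN(120°) — 1 interaction.

1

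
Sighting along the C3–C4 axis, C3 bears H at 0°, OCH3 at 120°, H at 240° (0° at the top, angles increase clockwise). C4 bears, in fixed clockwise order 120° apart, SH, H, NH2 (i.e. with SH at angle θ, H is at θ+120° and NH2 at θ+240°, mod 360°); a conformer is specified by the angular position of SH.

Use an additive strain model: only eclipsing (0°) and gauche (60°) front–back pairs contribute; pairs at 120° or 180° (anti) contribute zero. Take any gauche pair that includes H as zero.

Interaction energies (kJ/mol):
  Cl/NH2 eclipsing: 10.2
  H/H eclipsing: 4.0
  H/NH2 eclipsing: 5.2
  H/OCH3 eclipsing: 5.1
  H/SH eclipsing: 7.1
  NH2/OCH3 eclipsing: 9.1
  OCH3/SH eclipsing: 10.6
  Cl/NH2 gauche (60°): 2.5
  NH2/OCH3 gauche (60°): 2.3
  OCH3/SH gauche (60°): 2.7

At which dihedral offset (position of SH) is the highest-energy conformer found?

240°

SH at 0° (eclipsed): H(0°)/SH(0°) eclipsed 7.1; OCH3(120°)/H(120°) eclipsed 5.1; H(240°)/NH2(240°) eclipsed 5.2 → 17.4 kJ/mol.
SH at 60° (staggered): OCH3(120°)/SH(60°) gauche 2.7 → 2.7 kJ/mol.
SH at 120° (eclipsed): H(0°)/NH2(0°) eclipsed 5.2; OCH3(120°)/SH(120°) eclipsed 10.6; H(240°)/H(240°) eclipsed 4.0 → 19.8 kJ/mol.
SH at 180° (staggered): OCH3(120°)/SH(180°) gauche 2.7; OCH3(120°)/NH2(60°) gauche 2.3 → 5.0 kJ/mol.
SH at 240° (eclipsed): H(0°)/H(0°) eclipsed 4.0; OCH3(120°)/NH2(120°) eclipsed 9.1; H(240°)/SH(240°) eclipsed 7.1 → 20.2 kJ/mol.
SH at 300° (staggered): OCH3(120°)/NH2(180°) gauche 2.3 → 2.3 kJ/mol.
The maximum (20.2 kJ/mol) occurs with SH at 240°.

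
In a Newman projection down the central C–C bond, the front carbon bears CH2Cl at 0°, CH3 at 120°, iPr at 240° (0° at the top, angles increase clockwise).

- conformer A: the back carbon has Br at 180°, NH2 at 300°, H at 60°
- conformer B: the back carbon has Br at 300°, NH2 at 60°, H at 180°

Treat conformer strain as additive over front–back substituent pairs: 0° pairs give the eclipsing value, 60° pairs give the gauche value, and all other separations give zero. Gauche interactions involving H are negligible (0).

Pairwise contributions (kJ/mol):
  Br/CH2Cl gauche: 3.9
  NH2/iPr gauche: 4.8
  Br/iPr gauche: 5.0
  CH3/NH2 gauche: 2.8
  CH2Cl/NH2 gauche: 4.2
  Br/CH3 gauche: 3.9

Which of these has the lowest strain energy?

B

A (staggered): CH2Cl(0°)/NH2(300°) gauche 4.2; CH3(120°)/Br(180°) gauche 3.9; iPr(240°)/Br(180°) gauche 5.0; iPr(240°)/NH2(300°) gauche 4.8 → 17.9 kJ/mol.
B (staggered): CH2Cl(0°)/Br(300°) gauche 3.9; CH2Cl(0°)/NH2(60°) gauche 4.2; CH3(120°)/NH2(60°) gauche 2.8; iPr(240°)/Br(300°) gauche 5.0 → 15.9 kJ/mol.
B has the lowest total (15.9 kJ/mol).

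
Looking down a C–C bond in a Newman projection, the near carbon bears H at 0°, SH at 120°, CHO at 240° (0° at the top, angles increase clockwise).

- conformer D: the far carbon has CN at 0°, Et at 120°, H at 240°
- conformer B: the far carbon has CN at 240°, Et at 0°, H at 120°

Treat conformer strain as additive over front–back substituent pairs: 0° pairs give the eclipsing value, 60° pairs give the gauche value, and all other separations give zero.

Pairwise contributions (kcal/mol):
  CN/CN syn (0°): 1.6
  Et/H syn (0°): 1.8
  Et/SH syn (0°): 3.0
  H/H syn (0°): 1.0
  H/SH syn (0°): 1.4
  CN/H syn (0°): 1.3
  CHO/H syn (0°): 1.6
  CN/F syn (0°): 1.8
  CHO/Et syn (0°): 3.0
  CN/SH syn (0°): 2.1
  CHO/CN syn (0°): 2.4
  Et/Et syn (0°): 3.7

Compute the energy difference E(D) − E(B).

+0.3 kcal/mol

D (eclipsed): H(0°)/CN(0°) eclipsed 1.3; SH(120°)/Et(120°) eclipsed 3.0; CHO(240°)/H(240°) eclipsed 1.6 → 5.9 kcal/mol.
B (eclipsed): H(0°)/Et(0°) eclipsed 1.8; SH(120°)/H(120°) eclipsed 1.4; CHO(240°)/CN(240°) eclipsed 2.4 → 5.6 kcal/mol.
E(D) − E(B) = 5.9 − 5.6 = +0.3 kcal/mol.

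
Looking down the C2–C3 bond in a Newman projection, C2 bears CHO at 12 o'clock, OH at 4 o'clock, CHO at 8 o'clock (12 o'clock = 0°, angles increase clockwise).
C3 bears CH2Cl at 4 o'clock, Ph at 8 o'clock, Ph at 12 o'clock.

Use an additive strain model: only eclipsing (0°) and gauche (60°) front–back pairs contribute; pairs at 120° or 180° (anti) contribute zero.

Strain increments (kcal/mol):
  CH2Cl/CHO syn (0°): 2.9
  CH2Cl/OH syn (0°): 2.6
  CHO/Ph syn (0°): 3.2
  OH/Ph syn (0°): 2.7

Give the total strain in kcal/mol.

This conformer (eclipsed): CHO–Ph eclipsed, OH–CH2Cl eclipsed, CHO–Ph eclipsed; 3.2 + 2.6 + 3.2 = 9.0 kcal/mol.

9.0 kcal/mol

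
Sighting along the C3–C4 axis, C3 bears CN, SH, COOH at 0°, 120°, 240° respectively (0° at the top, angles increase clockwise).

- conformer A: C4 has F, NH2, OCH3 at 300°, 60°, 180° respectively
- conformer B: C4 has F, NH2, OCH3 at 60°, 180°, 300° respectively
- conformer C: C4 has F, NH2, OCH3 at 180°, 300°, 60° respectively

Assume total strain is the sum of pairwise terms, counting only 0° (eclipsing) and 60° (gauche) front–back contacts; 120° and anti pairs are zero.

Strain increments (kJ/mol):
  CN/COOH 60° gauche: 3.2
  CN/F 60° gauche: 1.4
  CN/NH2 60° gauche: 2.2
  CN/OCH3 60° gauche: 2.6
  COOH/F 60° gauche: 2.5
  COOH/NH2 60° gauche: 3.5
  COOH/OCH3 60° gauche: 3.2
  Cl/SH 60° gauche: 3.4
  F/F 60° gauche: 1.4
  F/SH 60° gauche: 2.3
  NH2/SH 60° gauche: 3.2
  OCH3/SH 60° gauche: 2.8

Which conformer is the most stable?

A (staggered): CN(0°)/F(300°) gauche 1.4; CN(0°)/NH2(60°) gauche 2.2; SH(120°)/NH2(60°) gauche 3.2; SH(120°)/OCH3(180°) gauche 2.8; COOH(240°)/F(300°) gauche 2.5; COOH(240°)/OCH3(180°) gauche 3.2 → 15.3 kJ/mol.
B (staggered): CN(0°)/F(60°) gauche 1.4; CN(0°)/OCH3(300°) gauche 2.6; SH(120°)/F(60°) gauche 2.3; SH(120°)/NH2(180°) gauche 3.2; COOH(240°)/NH2(180°) gauche 3.5; COOH(240°)/OCH3(300°) gauche 3.2 → 16.2 kJ/mol.
C (staggered): CN(0°)/NH2(300°) gauche 2.2; CN(0°)/OCH3(60°) gauche 2.6; SH(120°)/F(180°) gauche 2.3; SH(120°)/OCH3(60°) gauche 2.8; COOH(240°)/F(180°) gauche 2.5; COOH(240°)/NH2(300°) gauche 3.5 → 15.9 kJ/mol.
A has the lowest total (15.3 kJ/mol).

A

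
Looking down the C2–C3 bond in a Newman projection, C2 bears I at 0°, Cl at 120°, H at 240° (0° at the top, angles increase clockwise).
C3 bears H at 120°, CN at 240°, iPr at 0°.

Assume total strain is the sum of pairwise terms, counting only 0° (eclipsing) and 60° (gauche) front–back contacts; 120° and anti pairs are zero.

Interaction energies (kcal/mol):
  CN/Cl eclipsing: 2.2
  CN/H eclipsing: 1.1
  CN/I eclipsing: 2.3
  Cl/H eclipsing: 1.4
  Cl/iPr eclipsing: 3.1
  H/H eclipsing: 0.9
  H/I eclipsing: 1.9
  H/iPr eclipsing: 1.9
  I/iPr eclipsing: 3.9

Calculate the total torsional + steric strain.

This conformer (eclipsed): I(0°)/iPr(0°) eclipsed 3.9; Cl(120°)/H(120°) eclipsed 1.4; H(240°)/CN(240°) eclipsed 1.1 → 6.4 kcal/mol.

6.4 kcal/mol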